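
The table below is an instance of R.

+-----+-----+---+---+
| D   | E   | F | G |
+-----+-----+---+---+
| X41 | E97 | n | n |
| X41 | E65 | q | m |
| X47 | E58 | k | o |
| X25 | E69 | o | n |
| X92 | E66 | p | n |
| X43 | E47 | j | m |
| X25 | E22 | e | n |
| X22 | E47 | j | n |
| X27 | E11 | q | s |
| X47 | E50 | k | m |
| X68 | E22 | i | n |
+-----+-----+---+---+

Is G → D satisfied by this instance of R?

G=n: 6 rows → D takes values {X41, X25, X92, X22, X68} — violation
G=m: 3 rows → D takes values {X41, X43, X47} — violation
G=o: 1 row → D = X47 ✓
G=s: 1 row → D = X27 ✓
Two rows agree on G but differ on D, so G → D does not hold.

No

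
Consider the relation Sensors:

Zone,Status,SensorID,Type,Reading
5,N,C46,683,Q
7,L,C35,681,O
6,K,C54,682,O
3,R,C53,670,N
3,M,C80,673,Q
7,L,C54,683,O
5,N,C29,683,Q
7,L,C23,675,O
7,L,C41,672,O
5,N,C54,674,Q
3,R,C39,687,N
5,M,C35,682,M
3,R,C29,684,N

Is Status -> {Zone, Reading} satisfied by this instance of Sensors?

Status=N: 3 rows → {Zone,Reading} = (5, Q), (5, Q), (5, Q) ✓
Status=L: 4 rows → {Zone,Reading} = (7, O), (7, O), (7, O), (7, O) ✓
Status=K: 1 row → {Zone,Reading} = (6, O) ✓
Status=R: 3 rows → {Zone,Reading} = (3, N), (3, N), (3, N) ✓
Status=M: 2 rows → {Zone,Reading} takes values {(3, Q), (5, M)} — violation
Two rows agree on Status but differ on {Zone, Reading}, so Status -> {Zone, Reading} does not hold.

No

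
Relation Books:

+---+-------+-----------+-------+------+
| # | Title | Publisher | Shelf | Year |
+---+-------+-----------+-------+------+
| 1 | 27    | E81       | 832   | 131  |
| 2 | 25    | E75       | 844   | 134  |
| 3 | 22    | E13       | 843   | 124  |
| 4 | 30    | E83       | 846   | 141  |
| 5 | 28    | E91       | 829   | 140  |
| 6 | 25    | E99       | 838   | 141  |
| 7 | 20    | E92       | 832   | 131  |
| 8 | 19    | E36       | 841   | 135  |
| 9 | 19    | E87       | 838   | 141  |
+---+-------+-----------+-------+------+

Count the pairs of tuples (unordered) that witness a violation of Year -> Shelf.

2

Year=131: all 2 rows agree on Shelf — 0 pairs.
Year=141: violating pairs (4,6), (4,9) — 2 pairs.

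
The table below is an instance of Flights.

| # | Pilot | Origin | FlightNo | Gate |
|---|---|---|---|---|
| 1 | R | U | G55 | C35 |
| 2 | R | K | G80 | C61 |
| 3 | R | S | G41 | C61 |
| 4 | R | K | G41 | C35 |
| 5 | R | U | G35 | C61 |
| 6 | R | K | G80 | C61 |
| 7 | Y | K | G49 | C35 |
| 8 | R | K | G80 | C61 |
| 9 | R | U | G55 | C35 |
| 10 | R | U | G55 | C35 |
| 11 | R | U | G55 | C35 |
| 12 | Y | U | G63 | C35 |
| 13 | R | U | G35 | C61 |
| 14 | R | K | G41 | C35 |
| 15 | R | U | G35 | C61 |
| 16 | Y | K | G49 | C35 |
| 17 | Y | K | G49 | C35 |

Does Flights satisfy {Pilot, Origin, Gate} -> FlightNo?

(Pilot=R, Origin=U, Gate=C35): rows 1, 9, 10, 11 → FlightNo = G55, G55, G55, G55 ✓
(Pilot=R, Origin=K, Gate=C61): rows 2, 6, 8 → FlightNo = G80, G80, G80 ✓
(Pilot=R, Origin=S, Gate=C61): row 3 → FlightNo = G41 ✓
(Pilot=R, Origin=K, Gate=C35): rows 4, 14 → FlightNo = G41, G41 ✓
(Pilot=R, Origin=U, Gate=C61): rows 5, 13, 15 → FlightNo = G35, G35, G35 ✓
(Pilot=Y, Origin=K, Gate=C35): rows 7, 16, 17 → FlightNo = G49, G49, G49 ✓
(Pilot=Y, Origin=U, Gate=C35): row 12 → FlightNo = G63 ✓
Every {Pilot, Origin, Gate} value is associated with a single FlightNo value, so {Pilot, Origin, Gate} -> FlightNo holds.

Yes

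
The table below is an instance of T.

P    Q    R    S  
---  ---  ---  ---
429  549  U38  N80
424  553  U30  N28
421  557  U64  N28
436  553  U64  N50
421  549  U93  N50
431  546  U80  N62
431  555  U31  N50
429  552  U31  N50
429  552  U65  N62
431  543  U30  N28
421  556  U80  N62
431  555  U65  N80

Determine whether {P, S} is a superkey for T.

All 12 rows have distinct {P, S} values, so {P, S} → (all attributes) holds and {P, S} is a superkey.

Yes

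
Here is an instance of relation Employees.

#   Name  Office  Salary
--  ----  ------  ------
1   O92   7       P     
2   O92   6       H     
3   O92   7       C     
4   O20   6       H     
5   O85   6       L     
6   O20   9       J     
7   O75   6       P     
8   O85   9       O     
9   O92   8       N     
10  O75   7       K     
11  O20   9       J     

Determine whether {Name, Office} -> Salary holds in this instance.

No

(Name=O92, Office=7): rows 1, 3 → Salary takes values {P, C} — violation
(Name=O92, Office=6): row 2 → Salary = H ✓
(Name=O20, Office=6): row 4 → Salary = H ✓
(Name=O85, Office=6): row 5 → Salary = L ✓
(Name=O20, Office=9): rows 6, 11 → Salary = J, J ✓
(Name=O75, Office=6): row 7 → Salary = P ✓
(Name=O85, Office=9): row 8 → Salary = O ✓
(Name=O92, Office=8): row 9 → Salary = N ✓
(Name=O75, Office=7): row 10 → Salary = K ✓
Two rows agree on {Name, Office} but differ on Salary, so {Name, Office} -> Salary does not hold.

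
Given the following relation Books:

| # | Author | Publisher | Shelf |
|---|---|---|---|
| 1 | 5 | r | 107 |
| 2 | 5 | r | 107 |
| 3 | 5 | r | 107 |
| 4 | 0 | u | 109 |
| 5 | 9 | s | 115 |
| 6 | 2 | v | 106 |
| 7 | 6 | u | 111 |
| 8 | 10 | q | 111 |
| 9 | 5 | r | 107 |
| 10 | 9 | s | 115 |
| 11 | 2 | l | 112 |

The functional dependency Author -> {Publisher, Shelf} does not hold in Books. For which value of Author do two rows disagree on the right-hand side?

Author=5: rows 1, 2, 3, 9 → {Publisher,Shelf} = (r, 107), (r, 107), (r, 107), (r, 107) ✓
Author=0: row 4 → {Publisher,Shelf} = (u, 109) ✓
Author=9: rows 5, 10 → {Publisher,Shelf} = (s, 115), (s, 115) ✓
Author=2: rows 6, 11 → {Publisher,Shelf} takes values {(v, 106), (l, 112)} — violation
Author=6: row 7 → {Publisher,Shelf} = (u, 111) ✓
Author=10: row 8 → {Publisher,Shelf} = (q, 111) ✓
The only Author value with inconsistent RHS is Author=2.

2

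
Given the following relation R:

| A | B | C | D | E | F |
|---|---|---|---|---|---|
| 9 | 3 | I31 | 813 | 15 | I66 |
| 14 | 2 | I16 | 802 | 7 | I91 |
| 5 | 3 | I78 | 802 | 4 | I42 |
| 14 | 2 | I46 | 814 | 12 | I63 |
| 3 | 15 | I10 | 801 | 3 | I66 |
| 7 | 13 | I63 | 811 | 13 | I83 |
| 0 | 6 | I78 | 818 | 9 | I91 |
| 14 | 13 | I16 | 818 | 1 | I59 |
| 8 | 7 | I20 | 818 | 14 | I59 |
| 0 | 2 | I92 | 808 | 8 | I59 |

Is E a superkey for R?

All 10 rows have distinct E values, so E → (all attributes) holds and E is a superkey.

Yes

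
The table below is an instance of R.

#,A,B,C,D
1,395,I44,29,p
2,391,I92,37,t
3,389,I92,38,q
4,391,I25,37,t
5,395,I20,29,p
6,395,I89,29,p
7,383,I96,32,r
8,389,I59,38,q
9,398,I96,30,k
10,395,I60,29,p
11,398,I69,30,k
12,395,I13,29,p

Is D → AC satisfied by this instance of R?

Yes

D=p: rows 1, 5, 6, 10, 12 → {A,C} = (395, 29), (395, 29), (395, 29), (395, 29), (395, 29) ✓
D=t: rows 2, 4 → {A,C} = (391, 37), (391, 37) ✓
D=q: rows 3, 8 → {A,C} = (389, 38), (389, 38) ✓
D=r: row 7 → {A,C} = (383, 32) ✓
D=k: rows 9, 11 → {A,C} = (398, 30), (398, 30) ✓
Every D value is associated with a single AC value, so D → AC holds.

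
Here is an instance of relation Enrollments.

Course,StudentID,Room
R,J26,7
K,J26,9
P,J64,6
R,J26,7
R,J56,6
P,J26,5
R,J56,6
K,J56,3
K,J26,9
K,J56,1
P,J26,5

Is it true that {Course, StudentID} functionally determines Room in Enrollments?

No

(Course=R, StudentID=J26): 2 rows → Room = 7, 7 ✓
(Course=K, StudentID=J26): 2 rows → Room = 9, 9 ✓
(Course=P, StudentID=J64): 1 row → Room = 6 ✓
(Course=R, StudentID=J56): 2 rows → Room = 6, 6 ✓
(Course=P, StudentID=J26): 2 rows → Room = 5, 5 ✓
(Course=K, StudentID=J56): 2 rows → Room takes values {3, 1} — violation
Two rows agree on {Course, StudentID} but differ on Room, so {Course, StudentID} -> Room does not hold.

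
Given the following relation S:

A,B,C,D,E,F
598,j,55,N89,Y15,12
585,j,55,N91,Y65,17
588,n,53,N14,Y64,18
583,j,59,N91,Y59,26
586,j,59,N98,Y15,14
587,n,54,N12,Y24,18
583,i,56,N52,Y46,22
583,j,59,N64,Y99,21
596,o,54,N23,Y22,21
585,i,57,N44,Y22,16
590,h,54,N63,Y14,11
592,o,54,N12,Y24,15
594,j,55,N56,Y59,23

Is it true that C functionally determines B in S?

C=55: 3 rows → B = j, j, j ✓
C=53: 1 row → B = n ✓
C=59: 3 rows → B = j, j, j ✓
C=54: 4 rows → B takes values {n, o, h} — violation
C=56: 1 row → B = i ✓
C=57: 1 row → B = i ✓
Two rows agree on C but differ on B, so C -> B does not hold.

No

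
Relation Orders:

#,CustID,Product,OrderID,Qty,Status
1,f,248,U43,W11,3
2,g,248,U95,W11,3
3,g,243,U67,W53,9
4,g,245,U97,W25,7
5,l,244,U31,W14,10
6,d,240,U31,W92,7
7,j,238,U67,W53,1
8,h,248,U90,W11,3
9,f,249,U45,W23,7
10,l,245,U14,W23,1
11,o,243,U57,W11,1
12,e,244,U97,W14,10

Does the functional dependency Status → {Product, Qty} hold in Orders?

No

Status=3: rows 1, 2, 8 → {Product,Qty} = (248, W11), (248, W11), (248, W11) ✓
Status=9: row 3 → {Product,Qty} = (243, W53) ✓
Status=7: rows 4, 6, 9 → {Product,Qty} takes values {(245, W25), (240, W92), (249, W23)} — violation
Status=10: rows 5, 12 → {Product,Qty} = (244, W14), (244, W14) ✓
Status=1: rows 7, 10, 11 → {Product,Qty} takes values {(238, W53), (245, W23), (243, W11)} — violation
Two rows agree on Status but differ on {Product, Qty}, so Status → {Product, Qty} does not hold.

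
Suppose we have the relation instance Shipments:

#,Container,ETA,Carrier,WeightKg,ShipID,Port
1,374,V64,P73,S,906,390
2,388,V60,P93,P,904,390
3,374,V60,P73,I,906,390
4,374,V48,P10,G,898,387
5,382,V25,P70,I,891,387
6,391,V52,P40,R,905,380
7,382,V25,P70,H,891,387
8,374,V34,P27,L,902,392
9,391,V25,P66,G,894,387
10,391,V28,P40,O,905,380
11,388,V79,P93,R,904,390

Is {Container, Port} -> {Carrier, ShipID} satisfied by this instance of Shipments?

(Container=374, Port=390): rows 1, 3 → {Carrier,ShipID} = (P73, 906), (P73, 906) ✓
(Container=388, Port=390): rows 2, 11 → {Carrier,ShipID} = (P93, 904), (P93, 904) ✓
(Container=374, Port=387): row 4 → {Carrier,ShipID} = (P10, 898) ✓
(Container=382, Port=387): rows 5, 7 → {Carrier,ShipID} = (P70, 891), (P70, 891) ✓
(Container=391, Port=380): rows 6, 10 → {Carrier,ShipID} = (P40, 905), (P40, 905) ✓
(Container=374, Port=392): row 8 → {Carrier,ShipID} = (P27, 902) ✓
(Container=391, Port=387): row 9 → {Carrier,ShipID} = (P66, 894) ✓
Every {Container, Port} value is associated with a single {Carrier, ShipID} value, so {Container, Port} -> {Carrier, ShipID} holds.

Yes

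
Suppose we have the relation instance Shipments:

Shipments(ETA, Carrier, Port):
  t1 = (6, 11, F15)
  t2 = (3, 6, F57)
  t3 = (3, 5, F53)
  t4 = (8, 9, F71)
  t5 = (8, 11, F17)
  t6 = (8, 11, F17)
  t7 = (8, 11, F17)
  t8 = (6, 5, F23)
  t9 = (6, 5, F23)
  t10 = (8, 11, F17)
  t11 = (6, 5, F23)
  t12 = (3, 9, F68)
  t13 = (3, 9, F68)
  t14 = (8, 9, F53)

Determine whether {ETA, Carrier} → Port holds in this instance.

No

(ETA=6, Carrier=11): row 1 → Port = F15 ✓
(ETA=3, Carrier=6): row 2 → Port = F57 ✓
(ETA=3, Carrier=5): row 3 → Port = F53 ✓
(ETA=8, Carrier=9): rows 4, 14 → Port takes values {F71, F53} — violation
(ETA=8, Carrier=11): rows 5, 6, 7, 10 → Port = F17, F17, F17, F17 ✓
(ETA=6, Carrier=5): rows 8, 9, 11 → Port = F23, F23, F23 ✓
(ETA=3, Carrier=9): rows 12, 13 → Port = F68, F68 ✓
Two rows agree on {ETA, Carrier} but differ on Port, so {ETA, Carrier} → Port does not hold.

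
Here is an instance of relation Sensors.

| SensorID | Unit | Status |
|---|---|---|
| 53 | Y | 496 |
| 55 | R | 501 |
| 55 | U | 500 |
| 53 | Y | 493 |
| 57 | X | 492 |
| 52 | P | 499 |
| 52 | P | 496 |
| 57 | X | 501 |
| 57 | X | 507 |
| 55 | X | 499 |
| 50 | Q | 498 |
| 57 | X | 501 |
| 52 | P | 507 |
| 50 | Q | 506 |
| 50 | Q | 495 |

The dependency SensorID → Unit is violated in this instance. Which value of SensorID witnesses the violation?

55

SensorID=53: 2 rows → Unit = Y, Y ✓
SensorID=55: 3 rows → Unit takes values {R, U, X} — violation
SensorID=57: 4 rows → Unit = X, X, X, X ✓
SensorID=52: 3 rows → Unit = P, P, P ✓
SensorID=50: 3 rows → Unit = Q, Q, Q ✓
The only SensorID value with inconsistent Unit is SensorID=55.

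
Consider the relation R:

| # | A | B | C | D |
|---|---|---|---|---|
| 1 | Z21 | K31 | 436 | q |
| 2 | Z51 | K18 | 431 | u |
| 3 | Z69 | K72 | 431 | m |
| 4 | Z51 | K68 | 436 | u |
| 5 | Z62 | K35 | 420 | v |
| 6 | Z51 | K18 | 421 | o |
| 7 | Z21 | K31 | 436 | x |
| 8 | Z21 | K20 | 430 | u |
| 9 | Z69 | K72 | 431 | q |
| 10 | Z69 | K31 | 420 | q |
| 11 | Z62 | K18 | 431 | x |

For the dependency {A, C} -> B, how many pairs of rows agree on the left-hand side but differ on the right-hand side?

(A=Z21, C=436): all 2 rows agree on B — 0 pairs.
(A=Z69, C=431): all 2 rows agree on B — 0 pairs.

0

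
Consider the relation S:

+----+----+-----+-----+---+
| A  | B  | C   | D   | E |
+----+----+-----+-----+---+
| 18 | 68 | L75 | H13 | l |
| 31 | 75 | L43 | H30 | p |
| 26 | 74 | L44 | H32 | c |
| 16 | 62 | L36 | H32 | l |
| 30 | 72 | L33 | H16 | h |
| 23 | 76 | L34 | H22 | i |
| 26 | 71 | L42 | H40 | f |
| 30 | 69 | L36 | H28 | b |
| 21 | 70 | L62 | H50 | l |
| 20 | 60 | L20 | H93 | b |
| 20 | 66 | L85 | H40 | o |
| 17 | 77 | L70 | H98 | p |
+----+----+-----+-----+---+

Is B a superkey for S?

Yes

All 12 rows have distinct B values, so B → (all attributes) holds and B is a superkey.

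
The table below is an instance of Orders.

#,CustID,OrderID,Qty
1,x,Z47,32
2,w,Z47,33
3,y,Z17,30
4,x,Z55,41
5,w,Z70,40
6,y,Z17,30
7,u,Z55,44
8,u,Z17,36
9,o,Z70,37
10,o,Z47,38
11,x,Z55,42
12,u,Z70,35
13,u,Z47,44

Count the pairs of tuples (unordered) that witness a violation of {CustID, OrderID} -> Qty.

1

(CustID=y, OrderID=Z17): all 2 rows agree on Qty — 0 pairs.
(CustID=x, OrderID=Z55): violating pairs (4,11) — 1 pair.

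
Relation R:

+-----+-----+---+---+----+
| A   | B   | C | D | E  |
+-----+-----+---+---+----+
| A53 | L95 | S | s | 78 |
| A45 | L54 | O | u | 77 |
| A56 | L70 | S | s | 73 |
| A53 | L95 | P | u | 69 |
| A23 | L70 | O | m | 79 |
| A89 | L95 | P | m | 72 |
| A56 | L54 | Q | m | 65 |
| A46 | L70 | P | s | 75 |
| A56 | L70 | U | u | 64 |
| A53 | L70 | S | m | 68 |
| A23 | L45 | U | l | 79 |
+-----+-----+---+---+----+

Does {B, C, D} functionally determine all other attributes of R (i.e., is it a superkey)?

All 11 rows have distinct {B, C, D} values, so {B, C, D} → (all attributes) holds and {B, C, D} is a superkey.

Yes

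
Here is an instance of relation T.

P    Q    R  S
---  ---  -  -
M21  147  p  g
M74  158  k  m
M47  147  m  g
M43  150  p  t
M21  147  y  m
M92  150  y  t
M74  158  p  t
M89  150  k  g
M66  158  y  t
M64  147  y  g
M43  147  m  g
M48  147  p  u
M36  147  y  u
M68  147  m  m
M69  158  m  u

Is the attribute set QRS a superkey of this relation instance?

No

Two distinct rows share (Q=147, R=m, S=g), so QRS does not determine every attribute — not a superkey.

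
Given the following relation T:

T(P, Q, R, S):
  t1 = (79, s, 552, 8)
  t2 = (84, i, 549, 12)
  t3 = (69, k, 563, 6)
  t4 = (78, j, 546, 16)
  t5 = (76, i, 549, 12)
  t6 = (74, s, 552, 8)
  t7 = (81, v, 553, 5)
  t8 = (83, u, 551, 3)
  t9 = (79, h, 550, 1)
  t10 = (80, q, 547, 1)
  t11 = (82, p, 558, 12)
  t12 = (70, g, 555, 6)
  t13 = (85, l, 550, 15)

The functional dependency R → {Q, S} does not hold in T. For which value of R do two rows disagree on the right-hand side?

R=552: rows 1, 6 → {Q,S} = (s, 8), (s, 8) ✓
R=549: rows 2, 5 → {Q,S} = (i, 12), (i, 12) ✓
R=563: row 3 → {Q,S} = (k, 6) ✓
R=546: row 4 → {Q,S} = (j, 16) ✓
R=553: row 7 → {Q,S} = (v, 5) ✓
R=551: row 8 → {Q,S} = (u, 3) ✓
R=550: rows 9, 13 → {Q,S} takes values {(h, 1), (l, 15)} — violation
R=547: row 10 → {Q,S} = (q, 1) ✓
R=558: row 11 → {Q,S} = (p, 12) ✓
R=555: row 12 → {Q,S} = (g, 6) ✓
The only R value with inconsistent RHS is R=550.

550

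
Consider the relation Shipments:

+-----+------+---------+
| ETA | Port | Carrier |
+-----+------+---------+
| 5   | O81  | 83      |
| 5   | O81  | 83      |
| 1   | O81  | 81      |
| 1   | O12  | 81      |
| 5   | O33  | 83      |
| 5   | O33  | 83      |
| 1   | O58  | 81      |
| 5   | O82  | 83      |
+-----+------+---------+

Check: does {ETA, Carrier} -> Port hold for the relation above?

(ETA=5, Carrier=83): 5 rows → Port takes values {O81, O33, O82} — violation
(ETA=1, Carrier=81): 3 rows → Port takes values {O81, O12, O58} — violation
Two rows agree on {ETA, Carrier} but differ on Port, so {ETA, Carrier} -> Port does not hold.

No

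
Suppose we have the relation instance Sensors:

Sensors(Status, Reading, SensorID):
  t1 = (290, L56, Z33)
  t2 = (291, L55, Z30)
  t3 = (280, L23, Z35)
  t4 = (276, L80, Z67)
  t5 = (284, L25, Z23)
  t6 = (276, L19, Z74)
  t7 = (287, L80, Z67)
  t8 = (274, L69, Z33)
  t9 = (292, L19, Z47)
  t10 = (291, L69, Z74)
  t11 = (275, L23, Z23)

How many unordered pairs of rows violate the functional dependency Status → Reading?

2

Status=291: violating pairs (2,10) — 1 pair.
Status=276: violating pairs (4,6) — 1 pair.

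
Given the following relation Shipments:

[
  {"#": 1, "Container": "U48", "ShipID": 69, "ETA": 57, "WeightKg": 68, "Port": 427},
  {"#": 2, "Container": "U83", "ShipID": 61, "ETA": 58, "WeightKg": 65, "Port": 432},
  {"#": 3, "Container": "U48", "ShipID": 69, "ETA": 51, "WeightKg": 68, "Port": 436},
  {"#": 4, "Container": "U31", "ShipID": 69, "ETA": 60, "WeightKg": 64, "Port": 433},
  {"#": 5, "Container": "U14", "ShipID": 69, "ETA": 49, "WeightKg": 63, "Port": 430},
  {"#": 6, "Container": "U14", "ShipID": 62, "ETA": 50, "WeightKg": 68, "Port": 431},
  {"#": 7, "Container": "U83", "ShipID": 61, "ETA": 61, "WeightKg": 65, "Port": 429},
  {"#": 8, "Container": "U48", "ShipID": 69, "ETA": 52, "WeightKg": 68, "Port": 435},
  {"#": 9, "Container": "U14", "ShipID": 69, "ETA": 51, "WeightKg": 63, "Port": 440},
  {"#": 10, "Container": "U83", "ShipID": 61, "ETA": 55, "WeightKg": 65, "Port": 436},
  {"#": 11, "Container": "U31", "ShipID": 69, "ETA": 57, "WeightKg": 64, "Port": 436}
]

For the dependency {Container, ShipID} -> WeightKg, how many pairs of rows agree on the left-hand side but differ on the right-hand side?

0

(Container=U48, ShipID=69): all 3 rows agree on WeightKg — 0 pairs.
(Container=U83, ShipID=61): all 3 rows agree on WeightKg — 0 pairs.
(Container=U31, ShipID=69): all 2 rows agree on WeightKg — 0 pairs.
(Container=U14, ShipID=69): all 2 rows agree on WeightKg — 0 pairs.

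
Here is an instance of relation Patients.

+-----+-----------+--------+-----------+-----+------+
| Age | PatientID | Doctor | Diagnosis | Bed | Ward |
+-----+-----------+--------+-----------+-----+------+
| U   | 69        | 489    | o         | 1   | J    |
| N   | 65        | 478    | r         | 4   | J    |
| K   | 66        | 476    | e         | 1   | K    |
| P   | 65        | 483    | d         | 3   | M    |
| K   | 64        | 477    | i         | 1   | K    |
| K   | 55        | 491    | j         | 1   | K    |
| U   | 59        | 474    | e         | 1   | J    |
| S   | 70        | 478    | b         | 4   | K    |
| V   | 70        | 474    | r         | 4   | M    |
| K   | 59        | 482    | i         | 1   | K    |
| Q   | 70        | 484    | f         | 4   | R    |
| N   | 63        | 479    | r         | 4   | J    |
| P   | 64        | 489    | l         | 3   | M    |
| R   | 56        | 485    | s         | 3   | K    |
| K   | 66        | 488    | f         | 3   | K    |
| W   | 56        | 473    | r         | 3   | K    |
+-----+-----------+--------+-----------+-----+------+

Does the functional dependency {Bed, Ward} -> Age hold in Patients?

(Bed=1, Ward=J): 2 rows → Age = U, U ✓
(Bed=4, Ward=J): 2 rows → Age = N, N ✓
(Bed=1, Ward=K): 4 rows → Age = K, K, K, K ✓
(Bed=3, Ward=M): 2 rows → Age = P, P ✓
(Bed=4, Ward=K): 1 row → Age = S ✓
(Bed=4, Ward=M): 1 row → Age = V ✓
(Bed=4, Ward=R): 1 row → Age = Q ✓
(Bed=3, Ward=K): 3 rows → Age takes values {R, K, W} — violation
Two rows agree on {Bed, Ward} but differ on Age, so {Bed, Ward} -> Age does not hold.

No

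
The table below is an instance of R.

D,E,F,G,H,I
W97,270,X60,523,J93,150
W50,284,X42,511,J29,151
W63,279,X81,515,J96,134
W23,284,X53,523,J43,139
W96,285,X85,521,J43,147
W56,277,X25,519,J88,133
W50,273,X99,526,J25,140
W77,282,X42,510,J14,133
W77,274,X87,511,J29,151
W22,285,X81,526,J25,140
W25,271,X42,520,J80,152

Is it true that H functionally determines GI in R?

No

H=J93: 1 row → {G,I} = (523, 150) ✓
H=J29: 2 rows → {G,I} = (511, 151), (511, 151) ✓
H=J96: 1 row → {G,I} = (515, 134) ✓
H=J43: 2 rows → {G,I} takes values {(523, 139), (521, 147)} — violation
H=J88: 1 row → {G,I} = (519, 133) ✓
H=J25: 2 rows → {G,I} = (526, 140), (526, 140) ✓
H=J14: 1 row → {G,I} = (510, 133) ✓
H=J80: 1 row → {G,I} = (520, 152) ✓
Two rows agree on H but differ on GI, so H -> GI does not hold.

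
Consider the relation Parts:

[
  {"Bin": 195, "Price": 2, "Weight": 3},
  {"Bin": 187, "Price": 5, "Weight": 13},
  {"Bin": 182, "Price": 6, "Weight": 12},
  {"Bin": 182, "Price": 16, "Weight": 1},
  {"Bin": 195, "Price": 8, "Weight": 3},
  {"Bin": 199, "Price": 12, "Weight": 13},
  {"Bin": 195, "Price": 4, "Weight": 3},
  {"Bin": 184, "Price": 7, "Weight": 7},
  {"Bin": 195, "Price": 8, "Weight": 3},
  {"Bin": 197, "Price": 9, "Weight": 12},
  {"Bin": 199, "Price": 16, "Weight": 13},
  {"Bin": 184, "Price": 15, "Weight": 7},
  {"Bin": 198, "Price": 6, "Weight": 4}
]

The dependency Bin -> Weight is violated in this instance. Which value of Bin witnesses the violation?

Bin=195: 4 rows → Weight = 3, 3, 3, 3 ✓
Bin=187: 1 row → Weight = 13 ✓
Bin=182: 2 rows → Weight takes values {12, 1} — violation
Bin=199: 2 rows → Weight = 13, 13 ✓
Bin=184: 2 rows → Weight = 7, 7 ✓
Bin=197: 1 row → Weight = 12 ✓
Bin=198: 1 row → Weight = 4 ✓
The only Bin value with inconsistent Weight is Bin=182.

182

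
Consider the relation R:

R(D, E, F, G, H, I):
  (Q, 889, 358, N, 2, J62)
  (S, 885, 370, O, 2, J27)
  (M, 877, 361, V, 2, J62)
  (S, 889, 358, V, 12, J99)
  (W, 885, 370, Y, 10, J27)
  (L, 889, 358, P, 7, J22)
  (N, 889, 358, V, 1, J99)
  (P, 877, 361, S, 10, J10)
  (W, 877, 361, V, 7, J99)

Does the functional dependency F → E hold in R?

F=358: 4 rows → E = 889, 889, 889, 889 ✓
F=370: 2 rows → E = 885, 885 ✓
F=361: 3 rows → E = 877, 877, 877 ✓
Every F value is associated with a single E value, so F → E holds.

Yes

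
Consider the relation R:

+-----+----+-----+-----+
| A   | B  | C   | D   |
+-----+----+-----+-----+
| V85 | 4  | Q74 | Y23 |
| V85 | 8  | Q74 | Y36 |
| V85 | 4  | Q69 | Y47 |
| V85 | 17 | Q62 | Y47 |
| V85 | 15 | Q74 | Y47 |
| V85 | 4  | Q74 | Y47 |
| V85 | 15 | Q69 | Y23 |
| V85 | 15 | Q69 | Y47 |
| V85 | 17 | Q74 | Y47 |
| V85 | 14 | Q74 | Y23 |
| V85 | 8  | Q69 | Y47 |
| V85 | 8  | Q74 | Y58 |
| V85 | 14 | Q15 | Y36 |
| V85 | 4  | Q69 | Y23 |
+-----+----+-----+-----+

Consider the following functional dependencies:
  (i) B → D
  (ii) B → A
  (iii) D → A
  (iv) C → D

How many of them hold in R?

2

(i) B → D: B=4: 4 rows → D takes values {Y23, Y47} — violation; B=8: 3 rows → D takes values {Y36, Y47, Y58} — violation; B=15: 3 rows → D takes values {Y47, Y23} — violation; B=14: 2 rows → D takes values {Y23, Y36} — violation — fails.
(ii) B → A: every LHS value maps to a single RHS value — holds.
(iii) D → A: every LHS value maps to a single RHS value — holds.
(iv) C → D: C=Q74: 7 rows → D takes values {Y23, Y36, Y47, Y58} — violation; C=Q69: 5 rows → D takes values {Y47, Y23} — violation — fails.
2 of the 4 dependencies hold.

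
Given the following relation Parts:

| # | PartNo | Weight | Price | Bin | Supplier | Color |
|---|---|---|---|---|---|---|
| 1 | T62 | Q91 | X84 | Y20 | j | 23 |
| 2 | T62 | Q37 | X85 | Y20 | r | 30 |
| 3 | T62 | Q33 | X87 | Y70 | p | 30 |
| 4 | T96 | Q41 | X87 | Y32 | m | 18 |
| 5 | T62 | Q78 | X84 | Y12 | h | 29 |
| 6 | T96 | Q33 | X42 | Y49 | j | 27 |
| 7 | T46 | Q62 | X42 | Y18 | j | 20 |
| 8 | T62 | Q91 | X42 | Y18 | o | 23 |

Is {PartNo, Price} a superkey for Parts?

Rows 1 and 5 have the same {PartNo, Price} value (PartNo=T62, Price=X84) but are distinct tuples, so {PartNo, Price} does not determine every attribute — not a superkey.

No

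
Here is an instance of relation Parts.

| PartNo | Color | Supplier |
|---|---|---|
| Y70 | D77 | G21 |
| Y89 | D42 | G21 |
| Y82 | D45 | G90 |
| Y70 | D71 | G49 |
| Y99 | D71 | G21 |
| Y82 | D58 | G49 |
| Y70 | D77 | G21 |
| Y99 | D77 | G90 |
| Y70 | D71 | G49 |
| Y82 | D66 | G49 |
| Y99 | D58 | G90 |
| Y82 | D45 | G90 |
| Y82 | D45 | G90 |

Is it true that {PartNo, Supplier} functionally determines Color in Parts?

(PartNo=Y70, Supplier=G21): 2 rows → Color = D77, D77 ✓
(PartNo=Y89, Supplier=G21): 1 row → Color = D42 ✓
(PartNo=Y82, Supplier=G90): 3 rows → Color = D45, D45, D45 ✓
(PartNo=Y70, Supplier=G49): 2 rows → Color = D71, D71 ✓
(PartNo=Y99, Supplier=G21): 1 row → Color = D71 ✓
(PartNo=Y82, Supplier=G49): 2 rows → Color takes values {D58, D66} — violation
(PartNo=Y99, Supplier=G90): 2 rows → Color takes values {D77, D58} — violation
Two rows agree on {PartNo, Supplier} but differ on Color, so {PartNo, Supplier} → Color does not hold.

No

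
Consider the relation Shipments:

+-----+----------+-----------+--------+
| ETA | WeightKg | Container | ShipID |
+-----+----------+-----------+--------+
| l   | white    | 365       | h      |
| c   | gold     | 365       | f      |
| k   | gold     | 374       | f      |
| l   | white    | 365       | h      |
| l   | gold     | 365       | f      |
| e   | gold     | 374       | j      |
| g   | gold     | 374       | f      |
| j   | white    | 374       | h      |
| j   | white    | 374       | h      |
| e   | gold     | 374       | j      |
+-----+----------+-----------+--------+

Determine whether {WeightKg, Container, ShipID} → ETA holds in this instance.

No

(WeightKg=white, Container=365, ShipID=h): 2 rows → ETA = l, l ✓
(WeightKg=gold, Container=365, ShipID=f): 2 rows → ETA takes values {c, l} — violation
(WeightKg=gold, Container=374, ShipID=f): 2 rows → ETA takes values {k, g} — violation
(WeightKg=gold, Container=374, ShipID=j): 2 rows → ETA = e, e ✓
(WeightKg=white, Container=374, ShipID=h): 2 rows → ETA = j, j ✓
Two rows agree on {WeightKg, Container, ShipID} but differ on ETA, so {WeightKg, Container, ShipID} → ETA does not hold.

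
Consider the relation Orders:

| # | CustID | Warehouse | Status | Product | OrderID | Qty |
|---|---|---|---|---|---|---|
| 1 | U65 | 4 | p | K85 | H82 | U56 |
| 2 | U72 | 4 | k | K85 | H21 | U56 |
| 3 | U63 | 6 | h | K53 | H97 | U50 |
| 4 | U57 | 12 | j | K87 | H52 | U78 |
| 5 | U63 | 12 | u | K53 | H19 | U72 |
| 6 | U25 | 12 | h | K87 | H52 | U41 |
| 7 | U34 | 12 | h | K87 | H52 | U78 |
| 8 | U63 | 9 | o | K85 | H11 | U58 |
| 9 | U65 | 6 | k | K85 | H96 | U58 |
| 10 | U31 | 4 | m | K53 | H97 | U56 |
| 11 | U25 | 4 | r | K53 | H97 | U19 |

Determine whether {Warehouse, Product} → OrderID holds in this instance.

No

(Warehouse=4, Product=K85): rows 1, 2 → OrderID takes values {H82, H21} — violation
(Warehouse=6, Product=K53): row 3 → OrderID = H97 ✓
(Warehouse=12, Product=K87): rows 4, 6, 7 → OrderID = H52, H52, H52 ✓
(Warehouse=12, Product=K53): row 5 → OrderID = H19 ✓
(Warehouse=9, Product=K85): row 8 → OrderID = H11 ✓
(Warehouse=6, Product=K85): row 9 → OrderID = H96 ✓
(Warehouse=4, Product=K53): rows 10, 11 → OrderID = H97, H97 ✓
Two rows agree on {Warehouse, Product} but differ on OrderID, so {Warehouse, Product} → OrderID does not hold.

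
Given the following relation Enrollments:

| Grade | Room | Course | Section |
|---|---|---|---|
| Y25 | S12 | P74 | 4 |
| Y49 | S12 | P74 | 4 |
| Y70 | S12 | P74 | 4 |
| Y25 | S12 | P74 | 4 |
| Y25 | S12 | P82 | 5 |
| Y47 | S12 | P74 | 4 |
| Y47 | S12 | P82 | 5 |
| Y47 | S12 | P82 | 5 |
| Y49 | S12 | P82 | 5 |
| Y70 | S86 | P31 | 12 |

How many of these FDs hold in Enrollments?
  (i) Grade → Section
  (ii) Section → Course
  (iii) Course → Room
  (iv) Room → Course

(i) Grade → Section: Grade=Y25: 3 rows → Section takes values {4, 5} — violation; Grade=Y49: 2 rows → Section takes values {4, 5} — violation; Grade=Y70: 2 rows → Section takes values {4, 12} — violation; Grade=Y47: 3 rows → Section takes values {4, 5} — violation — fails.
(ii) Section → Course: every LHS value maps to a single RHS value — holds.
(iii) Course → Room: every LHS value maps to a single RHS value — holds.
(iv) Room → Course: Room=S12: 9 rows → Course takes values {P74, P82} — violation — fails.
2 of the 4 dependencies hold.

2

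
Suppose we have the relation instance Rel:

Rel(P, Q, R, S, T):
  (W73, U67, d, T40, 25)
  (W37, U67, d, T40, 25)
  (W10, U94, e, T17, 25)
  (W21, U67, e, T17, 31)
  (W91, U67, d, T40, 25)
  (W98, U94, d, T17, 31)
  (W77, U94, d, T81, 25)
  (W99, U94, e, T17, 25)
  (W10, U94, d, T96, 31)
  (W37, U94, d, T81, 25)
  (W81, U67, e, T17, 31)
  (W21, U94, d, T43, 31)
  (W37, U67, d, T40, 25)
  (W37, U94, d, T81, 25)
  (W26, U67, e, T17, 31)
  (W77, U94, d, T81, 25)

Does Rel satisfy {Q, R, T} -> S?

No

(Q=U67, R=d, T=25): 4 rows → S = T40, T40, T40, T40 ✓
(Q=U94, R=e, T=25): 2 rows → S = T17, T17 ✓
(Q=U67, R=e, T=31): 3 rows → S = T17, T17, T17 ✓
(Q=U94, R=d, T=31): 3 rows → S takes values {T17, T96, T43} — violation
(Q=U94, R=d, T=25): 4 rows → S = T81, T81, T81, T81 ✓
Two rows agree on {Q, R, T} but differ on S, so {Q, R, T} -> S does not hold.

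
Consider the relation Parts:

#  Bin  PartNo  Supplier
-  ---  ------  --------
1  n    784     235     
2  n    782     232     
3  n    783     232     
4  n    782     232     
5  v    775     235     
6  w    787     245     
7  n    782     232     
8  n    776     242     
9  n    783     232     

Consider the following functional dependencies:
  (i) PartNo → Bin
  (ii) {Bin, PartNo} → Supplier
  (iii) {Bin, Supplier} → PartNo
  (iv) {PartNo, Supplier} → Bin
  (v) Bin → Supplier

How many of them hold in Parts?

(i) PartNo → Bin: every LHS value maps to a single RHS value — holds.
(ii) {Bin, PartNo} → Supplier: every LHS value maps to a single RHS value — holds.
(iii) {Bin, Supplier} → PartNo: (Bin=n, Supplier=232): rows 2, 3, 4, 7, 9 → PartNo takes values {782, 783} — violation — fails.
(iv) {PartNo, Supplier} → Bin: every LHS value maps to a single RHS value — holds.
(v) Bin → Supplier: Bin=n: rows 1, 2, 3, 4, 7, 8, 9 → Supplier takes values {235, 232, 242} — violation — fails.
3 of the 5 dependencies hold.

3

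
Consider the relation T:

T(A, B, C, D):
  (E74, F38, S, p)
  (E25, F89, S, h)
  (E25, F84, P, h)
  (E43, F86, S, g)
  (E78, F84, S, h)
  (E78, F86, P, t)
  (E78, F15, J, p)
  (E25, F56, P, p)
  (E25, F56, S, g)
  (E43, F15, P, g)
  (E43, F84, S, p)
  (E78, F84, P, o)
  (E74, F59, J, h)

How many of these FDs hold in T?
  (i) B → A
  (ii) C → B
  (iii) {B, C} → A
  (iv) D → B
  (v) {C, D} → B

(i) B → A: B=F84: 4 rows → A takes values {E25, E78, E43} — violation; B=F86: 2 rows → A takes values {E43, E78} — violation; B=F15: 2 rows → A takes values {E78, E43} — violation — fails.
(ii) C → B: C=S: 6 rows → B takes values {F38, F89, F86, F84, F56} — violation; C=P: 5 rows → B takes values {F84, F86, F56, F15} — violation; C=J: 2 rows → B takes values {F15, F59} — violation — fails.
(iii) {B, C} → A: (B=F84, C=P): 2 rows → A takes values {E25, E78} — violation; (B=F84, C=S): 2 rows → A takes values {E78, E43} — violation — fails.
(iv) D → B: D=p: 4 rows → B takes values {F38, F15, F56, F84} — violation; D=h: 4 rows → B takes values {F89, F84, F59} — violation; D=g: 3 rows → B takes values {F86, F56, F15} — violation — fails.
(v) {C, D} → B: (C=S, D=p): 2 rows → B takes values {F38, F84} — violation; (C=S, D=h): 2 rows → B takes values {F89, F84} — violation; (C=S, D=g): 2 rows → B takes values {F86, F56} — violation — fails.
None of the 5 dependencies hold.

0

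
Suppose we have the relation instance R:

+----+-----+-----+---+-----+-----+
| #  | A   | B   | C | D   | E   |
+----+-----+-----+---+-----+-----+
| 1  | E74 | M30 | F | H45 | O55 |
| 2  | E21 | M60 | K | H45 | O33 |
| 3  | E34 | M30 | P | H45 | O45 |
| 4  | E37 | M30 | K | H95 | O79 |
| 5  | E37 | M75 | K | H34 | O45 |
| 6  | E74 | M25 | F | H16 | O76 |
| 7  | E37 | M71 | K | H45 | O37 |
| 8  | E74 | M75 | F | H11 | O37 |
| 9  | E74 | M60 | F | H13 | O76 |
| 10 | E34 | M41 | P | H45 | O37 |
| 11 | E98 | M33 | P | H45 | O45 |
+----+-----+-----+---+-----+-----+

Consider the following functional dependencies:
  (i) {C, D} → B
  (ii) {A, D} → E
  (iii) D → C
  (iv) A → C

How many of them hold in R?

1

(i) {C, D} → B: (C=K, D=H45): rows 2, 7 → B takes values {M60, M71} — violation; (C=P, D=H45): rows 3, 10, 11 → B takes values {M30, M41, M33} — violation — fails.
(ii) {A, D} → E: (A=E34, D=H45): rows 3, 10 → E takes values {O45, O37} — violation — fails.
(iii) D → C: D=H45: rows 1, 2, 3, 7, 10, 11 → C takes values {F, K, P} — violation — fails.
(iv) A → C: every LHS value maps to a single RHS value — holds.
1 of the 4 dependencies holds.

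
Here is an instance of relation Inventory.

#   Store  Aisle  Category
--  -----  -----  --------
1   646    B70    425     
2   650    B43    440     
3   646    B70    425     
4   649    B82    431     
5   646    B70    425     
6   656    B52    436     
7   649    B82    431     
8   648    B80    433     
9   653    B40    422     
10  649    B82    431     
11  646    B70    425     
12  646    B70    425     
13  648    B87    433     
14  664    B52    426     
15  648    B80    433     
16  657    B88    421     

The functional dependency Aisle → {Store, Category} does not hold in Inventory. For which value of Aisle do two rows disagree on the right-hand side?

B52

Aisle=B70: rows 1, 3, 5, 11, 12 → {Store,Category} = (646, 425), (646, 425), (646, 425), (646, 425), (646, 425) ✓
Aisle=B43: row 2 → {Store,Category} = (650, 440) ✓
Aisle=B82: rows 4, 7, 10 → {Store,Category} = (649, 431), (649, 431), (649, 431) ✓
Aisle=B52: rows 6, 14 → {Store,Category} takes values {(656, 436), (664, 426)} — violation
Aisle=B80: rows 8, 15 → {Store,Category} = (648, 433), (648, 433) ✓
Aisle=B40: row 9 → {Store,Category} = (653, 422) ✓
Aisle=B87: row 13 → {Store,Category} = (648, 433) ✓
Aisle=B88: row 16 → {Store,Category} = (657, 421) ✓
The only Aisle value with inconsistent RHS is Aisle=B52.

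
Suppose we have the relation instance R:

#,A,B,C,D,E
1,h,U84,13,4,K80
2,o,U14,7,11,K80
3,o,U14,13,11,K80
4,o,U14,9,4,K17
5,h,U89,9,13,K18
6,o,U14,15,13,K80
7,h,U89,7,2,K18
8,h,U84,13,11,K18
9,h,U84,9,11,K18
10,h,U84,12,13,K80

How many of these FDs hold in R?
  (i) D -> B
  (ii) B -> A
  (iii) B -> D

1

(i) D -> B: D=4: rows 1, 4 → B takes values {U84, U14} — violation; D=11: rows 2, 3, 8, 9 → B takes values {U14, U84} — violation; D=13: rows 5, 6, 10 → B takes values {U89, U14, U84} — violation — fails.
(ii) B -> A: every LHS value maps to a single RHS value — holds.
(iii) B -> D: B=U84: rows 1, 8, 9, 10 → D takes values {4, 11, 13} — violation; B=U14: rows 2, 3, 4, 6 → D takes values {11, 4, 13} — violation; B=U89: rows 5, 7 → D takes values {13, 2} — violation — fails.
1 of the 3 dependencies holds.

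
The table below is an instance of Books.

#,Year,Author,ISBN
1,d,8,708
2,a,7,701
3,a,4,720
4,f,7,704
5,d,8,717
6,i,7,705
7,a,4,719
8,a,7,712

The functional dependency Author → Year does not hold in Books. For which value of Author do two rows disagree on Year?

Author=8: rows 1, 5 → Year = d, d ✓
Author=7: rows 2, 4, 6, 8 → Year takes values {a, f, i} — violation
Author=4: rows 3, 7 → Year = a, a ✓
The only Author value with inconsistent Year is Author=7.

7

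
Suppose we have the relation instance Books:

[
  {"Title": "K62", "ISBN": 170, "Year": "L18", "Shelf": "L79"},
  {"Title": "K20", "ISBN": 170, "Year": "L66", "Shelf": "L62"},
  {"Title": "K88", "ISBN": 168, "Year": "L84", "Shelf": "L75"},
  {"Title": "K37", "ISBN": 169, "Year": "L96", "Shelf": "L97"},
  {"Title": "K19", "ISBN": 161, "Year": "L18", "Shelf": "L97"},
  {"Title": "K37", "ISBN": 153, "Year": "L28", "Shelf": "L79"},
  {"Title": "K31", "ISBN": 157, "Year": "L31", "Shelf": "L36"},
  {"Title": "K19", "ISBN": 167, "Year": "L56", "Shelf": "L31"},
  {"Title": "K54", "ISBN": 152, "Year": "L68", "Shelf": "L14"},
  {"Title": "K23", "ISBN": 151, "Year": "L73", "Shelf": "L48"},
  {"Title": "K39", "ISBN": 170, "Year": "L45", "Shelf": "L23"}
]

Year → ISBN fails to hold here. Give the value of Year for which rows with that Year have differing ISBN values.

Year=L18: 2 rows → ISBN takes values {170, 161} — violation
Year=L66: 1 row → ISBN = 170 ✓
Year=L84: 1 row → ISBN = 168 ✓
Year=L96: 1 row → ISBN = 169 ✓
Year=L28: 1 row → ISBN = 153 ✓
Year=L31: 1 row → ISBN = 157 ✓
Year=L56: 1 row → ISBN = 167 ✓
Year=L68: 1 row → ISBN = 152 ✓
Year=L73: 1 row → ISBN = 151 ✓
Year=L45: 1 row → ISBN = 170 ✓
The only Year value with inconsistent ISBN is Year=L18.

L18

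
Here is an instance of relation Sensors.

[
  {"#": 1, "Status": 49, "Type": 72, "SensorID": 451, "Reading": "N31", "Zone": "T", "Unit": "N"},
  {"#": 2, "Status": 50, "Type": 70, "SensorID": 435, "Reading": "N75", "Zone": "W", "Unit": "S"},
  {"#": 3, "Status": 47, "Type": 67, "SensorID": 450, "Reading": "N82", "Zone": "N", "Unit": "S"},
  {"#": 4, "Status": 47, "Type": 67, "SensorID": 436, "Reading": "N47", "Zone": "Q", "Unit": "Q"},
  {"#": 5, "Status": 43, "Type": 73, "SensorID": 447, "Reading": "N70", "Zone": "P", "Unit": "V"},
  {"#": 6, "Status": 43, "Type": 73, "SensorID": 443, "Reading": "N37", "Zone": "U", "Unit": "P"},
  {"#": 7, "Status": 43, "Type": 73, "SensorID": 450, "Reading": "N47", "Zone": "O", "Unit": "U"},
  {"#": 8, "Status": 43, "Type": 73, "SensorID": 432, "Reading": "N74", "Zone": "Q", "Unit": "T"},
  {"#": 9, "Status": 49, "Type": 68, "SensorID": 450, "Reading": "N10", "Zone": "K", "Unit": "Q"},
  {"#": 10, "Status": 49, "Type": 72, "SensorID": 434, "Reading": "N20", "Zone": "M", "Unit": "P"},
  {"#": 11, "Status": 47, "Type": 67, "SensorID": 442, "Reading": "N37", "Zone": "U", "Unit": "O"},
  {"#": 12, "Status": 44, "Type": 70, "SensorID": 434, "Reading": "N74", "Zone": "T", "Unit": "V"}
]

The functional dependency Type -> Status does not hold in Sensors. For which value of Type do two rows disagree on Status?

70

Type=72: rows 1, 10 → Status = 49, 49 ✓
Type=70: rows 2, 12 → Status takes values {50, 44} — violation
Type=67: rows 3, 4, 11 → Status = 47, 47, 47 ✓
Type=73: rows 5, 6, 7, 8 → Status = 43, 43, 43, 43 ✓
Type=68: row 9 → Status = 49 ✓
The only Type value with inconsistent Status is Type=70.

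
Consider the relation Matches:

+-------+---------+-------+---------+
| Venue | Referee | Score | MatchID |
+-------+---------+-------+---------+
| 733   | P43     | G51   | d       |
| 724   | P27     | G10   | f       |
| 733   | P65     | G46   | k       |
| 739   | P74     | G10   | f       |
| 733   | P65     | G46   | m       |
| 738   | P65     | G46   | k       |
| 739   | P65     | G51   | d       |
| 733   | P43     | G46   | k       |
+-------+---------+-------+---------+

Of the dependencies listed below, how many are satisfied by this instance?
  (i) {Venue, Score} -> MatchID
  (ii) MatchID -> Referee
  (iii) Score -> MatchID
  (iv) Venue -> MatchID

(i) {Venue, Score} -> MatchID: (Venue=733, Score=G46): 3 rows → MatchID takes values {k, m} — violation — fails.
(ii) MatchID -> Referee: MatchID=d: 2 rows → Referee takes values {P43, P65} — violation; MatchID=f: 2 rows → Referee takes values {P27, P74} — violation; MatchID=k: 3 rows → Referee takes values {P65, P43} — violation — fails.
(iii) Score -> MatchID: Score=G46: 4 rows → MatchID takes values {k, m} — violation — fails.
(iv) Venue -> MatchID: Venue=733: 4 rows → MatchID takes values {d, k, m} — violation; Venue=739: 2 rows → MatchID takes values {f, d} — violation — fails.
None of the 4 dependencies hold.

0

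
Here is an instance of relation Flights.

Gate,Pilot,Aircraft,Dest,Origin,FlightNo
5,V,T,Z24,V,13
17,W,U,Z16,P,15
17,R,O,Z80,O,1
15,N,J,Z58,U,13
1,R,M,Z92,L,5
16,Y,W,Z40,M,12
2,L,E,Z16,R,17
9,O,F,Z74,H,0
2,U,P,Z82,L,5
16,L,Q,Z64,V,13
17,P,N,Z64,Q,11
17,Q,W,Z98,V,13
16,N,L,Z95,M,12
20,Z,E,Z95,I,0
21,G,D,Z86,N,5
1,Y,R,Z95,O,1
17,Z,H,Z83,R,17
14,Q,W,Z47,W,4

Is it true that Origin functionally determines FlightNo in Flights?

Origin=V: 3 rows → FlightNo = 13, 13, 13 ✓
Origin=P: 1 row → FlightNo = 15 ✓
Origin=O: 2 rows → FlightNo = 1, 1 ✓
Origin=U: 1 row → FlightNo = 13 ✓
Origin=L: 2 rows → FlightNo = 5, 5 ✓
Origin=M: 2 rows → FlightNo = 12, 12 ✓
Origin=R: 2 rows → FlightNo = 17, 17 ✓
Origin=H: 1 row → FlightNo = 0 ✓
Origin=Q: 1 row → FlightNo = 11 ✓
Origin=I: 1 row → FlightNo = 0 ✓
Origin=N: 1 row → FlightNo = 5 ✓
Origin=W: 1 row → FlightNo = 4 ✓
Every Origin value is associated with a single FlightNo value, so Origin -> FlightNo holds.

Yes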